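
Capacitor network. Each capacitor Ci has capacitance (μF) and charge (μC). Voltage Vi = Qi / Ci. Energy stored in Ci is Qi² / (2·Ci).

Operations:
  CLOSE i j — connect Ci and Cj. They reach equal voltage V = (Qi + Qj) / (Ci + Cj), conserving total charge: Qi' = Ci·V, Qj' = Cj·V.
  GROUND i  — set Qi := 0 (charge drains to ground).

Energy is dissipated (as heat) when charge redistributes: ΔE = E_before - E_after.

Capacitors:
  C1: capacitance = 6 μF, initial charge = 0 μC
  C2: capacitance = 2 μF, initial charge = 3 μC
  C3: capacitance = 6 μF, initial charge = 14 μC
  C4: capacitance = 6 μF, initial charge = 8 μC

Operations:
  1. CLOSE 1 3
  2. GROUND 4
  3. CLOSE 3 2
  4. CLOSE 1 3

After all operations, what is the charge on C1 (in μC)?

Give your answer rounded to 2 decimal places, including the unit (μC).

Initial: C1(6μF, Q=0μC, V=0.00V), C2(2μF, Q=3μC, V=1.50V), C3(6μF, Q=14μC, V=2.33V), C4(6μF, Q=8μC, V=1.33V)
Op 1: CLOSE 1-3: Q_total=14.00, C_total=12.00, V=1.17; Q1=7.00, Q3=7.00; dissipated=8.167
Op 2: GROUND 4: Q4=0; energy lost=5.333
Op 3: CLOSE 3-2: Q_total=10.00, C_total=8.00, V=1.25; Q3=7.50, Q2=2.50; dissipated=0.083
Op 4: CLOSE 1-3: Q_total=14.50, C_total=12.00, V=1.21; Q1=7.25, Q3=7.25; dissipated=0.010
Final charges: Q1=7.25, Q2=2.50, Q3=7.25, Q4=0.00

Answer: 7.25 μC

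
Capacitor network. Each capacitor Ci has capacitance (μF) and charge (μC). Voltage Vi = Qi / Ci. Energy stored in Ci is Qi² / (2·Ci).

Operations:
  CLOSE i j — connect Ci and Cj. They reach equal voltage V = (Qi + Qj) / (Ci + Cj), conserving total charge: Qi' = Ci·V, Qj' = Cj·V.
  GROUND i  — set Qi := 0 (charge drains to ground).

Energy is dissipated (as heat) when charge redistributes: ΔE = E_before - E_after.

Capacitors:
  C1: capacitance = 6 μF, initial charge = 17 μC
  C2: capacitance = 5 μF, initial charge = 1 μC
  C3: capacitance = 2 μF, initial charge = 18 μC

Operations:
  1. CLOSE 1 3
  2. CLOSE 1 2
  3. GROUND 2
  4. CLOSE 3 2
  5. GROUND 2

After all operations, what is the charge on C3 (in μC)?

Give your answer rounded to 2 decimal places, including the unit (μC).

Answer: 2.50 μC

Derivation:
Initial: C1(6μF, Q=17μC, V=2.83V), C2(5μF, Q=1μC, V=0.20V), C3(2μF, Q=18μC, V=9.00V)
Op 1: CLOSE 1-3: Q_total=35.00, C_total=8.00, V=4.38; Q1=26.25, Q3=8.75; dissipated=28.521
Op 2: CLOSE 1-2: Q_total=27.25, C_total=11.00, V=2.48; Q1=14.86, Q2=12.39; dissipated=23.769
Op 3: GROUND 2: Q2=0; energy lost=15.342
Op 4: CLOSE 3-2: Q_total=8.75, C_total=7.00, V=1.25; Q3=2.50, Q2=6.25; dissipated=13.672
Op 5: GROUND 2: Q2=0; energy lost=3.906
Final charges: Q1=14.86, Q2=0.00, Q3=2.50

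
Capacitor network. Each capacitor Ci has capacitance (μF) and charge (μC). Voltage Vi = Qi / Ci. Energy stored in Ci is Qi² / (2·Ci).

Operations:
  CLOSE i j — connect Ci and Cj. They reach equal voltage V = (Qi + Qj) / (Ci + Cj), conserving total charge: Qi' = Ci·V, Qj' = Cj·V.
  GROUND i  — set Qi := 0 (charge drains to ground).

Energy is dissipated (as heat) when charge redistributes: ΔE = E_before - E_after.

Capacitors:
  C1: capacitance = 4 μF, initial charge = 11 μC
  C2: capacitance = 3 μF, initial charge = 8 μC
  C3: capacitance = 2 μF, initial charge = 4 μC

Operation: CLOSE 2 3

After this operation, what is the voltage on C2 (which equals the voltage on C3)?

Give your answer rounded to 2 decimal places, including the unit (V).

Answer: 2.40 V

Derivation:
Initial: C1(4μF, Q=11μC, V=2.75V), C2(3μF, Q=8μC, V=2.67V), C3(2μF, Q=4μC, V=2.00V)
Op 1: CLOSE 2-3: Q_total=12.00, C_total=5.00, V=2.40; Q2=7.20, Q3=4.80; dissipated=0.267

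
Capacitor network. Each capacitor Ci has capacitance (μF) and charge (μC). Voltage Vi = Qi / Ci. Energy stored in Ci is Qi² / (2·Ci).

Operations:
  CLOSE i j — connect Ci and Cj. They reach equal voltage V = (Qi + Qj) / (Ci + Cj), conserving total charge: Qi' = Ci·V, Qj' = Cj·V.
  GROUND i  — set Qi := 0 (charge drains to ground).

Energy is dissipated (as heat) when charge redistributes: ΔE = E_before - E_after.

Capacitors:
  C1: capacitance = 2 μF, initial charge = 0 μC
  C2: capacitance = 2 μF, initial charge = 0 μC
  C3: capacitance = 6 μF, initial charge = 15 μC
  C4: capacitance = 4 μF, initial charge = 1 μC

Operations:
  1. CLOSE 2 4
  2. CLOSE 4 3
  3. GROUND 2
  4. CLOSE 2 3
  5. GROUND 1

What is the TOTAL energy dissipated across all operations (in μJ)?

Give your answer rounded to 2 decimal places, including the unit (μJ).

Initial: C1(2μF, Q=0μC, V=0.00V), C2(2μF, Q=0μC, V=0.00V), C3(6μF, Q=15μC, V=2.50V), C4(4μF, Q=1μC, V=0.25V)
Op 1: CLOSE 2-4: Q_total=1.00, C_total=6.00, V=0.17; Q2=0.33, Q4=0.67; dissipated=0.042
Op 2: CLOSE 4-3: Q_total=15.67, C_total=10.00, V=1.57; Q4=6.27, Q3=9.40; dissipated=6.533
Op 3: GROUND 2: Q2=0; energy lost=0.028
Op 4: CLOSE 2-3: Q_total=9.40, C_total=8.00, V=1.18; Q2=2.35, Q3=7.05; dissipated=1.841
Op 5: GROUND 1: Q1=0; energy lost=0.000
Total dissipated: 8.444 μJ

Answer: 8.44 μJ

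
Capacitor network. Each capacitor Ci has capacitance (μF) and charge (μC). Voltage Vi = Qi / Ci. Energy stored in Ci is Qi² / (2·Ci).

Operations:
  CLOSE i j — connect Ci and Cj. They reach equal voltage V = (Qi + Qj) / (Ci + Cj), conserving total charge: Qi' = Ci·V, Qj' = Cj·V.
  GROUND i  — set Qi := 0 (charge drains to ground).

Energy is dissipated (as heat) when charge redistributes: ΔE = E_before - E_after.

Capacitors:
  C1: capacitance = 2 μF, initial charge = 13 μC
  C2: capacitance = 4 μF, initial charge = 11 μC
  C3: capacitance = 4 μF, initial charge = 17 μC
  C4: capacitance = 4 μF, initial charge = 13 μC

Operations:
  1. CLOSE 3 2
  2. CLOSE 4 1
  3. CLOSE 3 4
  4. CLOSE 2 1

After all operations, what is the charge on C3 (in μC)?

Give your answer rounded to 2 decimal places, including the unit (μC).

Answer: 15.67 μC

Derivation:
Initial: C1(2μF, Q=13μC, V=6.50V), C2(4μF, Q=11μC, V=2.75V), C3(4μF, Q=17μC, V=4.25V), C4(4μF, Q=13μC, V=3.25V)
Op 1: CLOSE 3-2: Q_total=28.00, C_total=8.00, V=3.50; Q3=14.00, Q2=14.00; dissipated=2.250
Op 2: CLOSE 4-1: Q_total=26.00, C_total=6.00, V=4.33; Q4=17.33, Q1=8.67; dissipated=7.042
Op 3: CLOSE 3-4: Q_total=31.33, C_total=8.00, V=3.92; Q3=15.67, Q4=15.67; dissipated=0.694
Op 4: CLOSE 2-1: Q_total=22.67, C_total=6.00, V=3.78; Q2=15.11, Q1=7.56; dissipated=0.463
Final charges: Q1=7.56, Q2=15.11, Q3=15.67, Q4=15.67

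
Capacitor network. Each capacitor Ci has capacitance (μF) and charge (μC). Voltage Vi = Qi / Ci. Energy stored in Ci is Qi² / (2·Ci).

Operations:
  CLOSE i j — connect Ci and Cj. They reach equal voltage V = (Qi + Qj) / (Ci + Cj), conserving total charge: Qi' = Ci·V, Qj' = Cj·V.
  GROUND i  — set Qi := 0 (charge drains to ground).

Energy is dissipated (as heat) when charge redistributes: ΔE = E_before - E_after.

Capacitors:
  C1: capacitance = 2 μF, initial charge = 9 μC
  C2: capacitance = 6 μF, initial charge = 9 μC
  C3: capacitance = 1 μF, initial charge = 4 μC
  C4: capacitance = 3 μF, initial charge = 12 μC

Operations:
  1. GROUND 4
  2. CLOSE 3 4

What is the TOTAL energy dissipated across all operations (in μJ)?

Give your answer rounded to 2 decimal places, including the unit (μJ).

Initial: C1(2μF, Q=9μC, V=4.50V), C2(6μF, Q=9μC, V=1.50V), C3(1μF, Q=4μC, V=4.00V), C4(3μF, Q=12μC, V=4.00V)
Op 1: GROUND 4: Q4=0; energy lost=24.000
Op 2: CLOSE 3-4: Q_total=4.00, C_total=4.00, V=1.00; Q3=1.00, Q4=3.00; dissipated=6.000
Total dissipated: 30.000 μJ

Answer: 30.00 μJ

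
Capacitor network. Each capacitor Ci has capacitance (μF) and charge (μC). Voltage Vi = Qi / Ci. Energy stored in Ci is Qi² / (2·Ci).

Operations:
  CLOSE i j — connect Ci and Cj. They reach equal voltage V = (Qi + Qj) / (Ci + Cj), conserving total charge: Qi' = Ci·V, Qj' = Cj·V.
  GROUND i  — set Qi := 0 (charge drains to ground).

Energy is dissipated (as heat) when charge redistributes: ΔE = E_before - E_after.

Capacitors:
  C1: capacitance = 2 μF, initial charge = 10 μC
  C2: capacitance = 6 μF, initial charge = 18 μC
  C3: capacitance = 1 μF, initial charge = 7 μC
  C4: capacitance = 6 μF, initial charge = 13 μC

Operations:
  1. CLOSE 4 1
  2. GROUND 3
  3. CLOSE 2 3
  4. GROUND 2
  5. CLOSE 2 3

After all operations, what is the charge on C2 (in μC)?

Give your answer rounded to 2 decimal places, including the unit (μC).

Initial: C1(2μF, Q=10μC, V=5.00V), C2(6μF, Q=18μC, V=3.00V), C3(1μF, Q=7μC, V=7.00V), C4(6μF, Q=13μC, V=2.17V)
Op 1: CLOSE 4-1: Q_total=23.00, C_total=8.00, V=2.88; Q4=17.25, Q1=5.75; dissipated=6.021
Op 2: GROUND 3: Q3=0; energy lost=24.500
Op 3: CLOSE 2-3: Q_total=18.00, C_total=7.00, V=2.57; Q2=15.43, Q3=2.57; dissipated=3.857
Op 4: GROUND 2: Q2=0; energy lost=19.837
Op 5: CLOSE 2-3: Q_total=2.57, C_total=7.00, V=0.37; Q2=2.20, Q3=0.37; dissipated=2.834
Final charges: Q1=5.75, Q2=2.20, Q3=0.37, Q4=17.25

Answer: 2.20 μC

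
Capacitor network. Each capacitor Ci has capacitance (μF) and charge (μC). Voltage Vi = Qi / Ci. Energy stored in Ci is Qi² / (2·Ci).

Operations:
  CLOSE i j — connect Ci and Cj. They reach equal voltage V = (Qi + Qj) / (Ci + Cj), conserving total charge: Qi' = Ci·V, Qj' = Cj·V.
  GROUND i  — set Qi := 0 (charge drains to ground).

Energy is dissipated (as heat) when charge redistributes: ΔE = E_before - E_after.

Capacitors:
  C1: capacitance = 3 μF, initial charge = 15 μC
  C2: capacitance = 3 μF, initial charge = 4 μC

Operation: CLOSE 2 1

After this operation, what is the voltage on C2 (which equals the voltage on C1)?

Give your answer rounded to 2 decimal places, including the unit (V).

Answer: 3.17 V

Derivation:
Initial: C1(3μF, Q=15μC, V=5.00V), C2(3μF, Q=4μC, V=1.33V)
Op 1: CLOSE 2-1: Q_total=19.00, C_total=6.00, V=3.17; Q2=9.50, Q1=9.50; dissipated=10.083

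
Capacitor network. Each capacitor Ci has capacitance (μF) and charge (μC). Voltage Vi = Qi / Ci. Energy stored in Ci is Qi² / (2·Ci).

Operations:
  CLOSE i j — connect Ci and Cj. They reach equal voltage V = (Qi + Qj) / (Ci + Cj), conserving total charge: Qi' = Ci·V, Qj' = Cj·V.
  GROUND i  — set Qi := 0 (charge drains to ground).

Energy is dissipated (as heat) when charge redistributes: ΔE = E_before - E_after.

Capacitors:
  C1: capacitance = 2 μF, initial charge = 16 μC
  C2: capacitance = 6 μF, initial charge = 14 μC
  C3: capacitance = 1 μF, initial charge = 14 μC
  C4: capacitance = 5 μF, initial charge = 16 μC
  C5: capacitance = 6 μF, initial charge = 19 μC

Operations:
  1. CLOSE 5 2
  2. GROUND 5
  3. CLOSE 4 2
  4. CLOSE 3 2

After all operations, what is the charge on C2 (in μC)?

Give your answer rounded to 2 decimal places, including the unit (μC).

Answer: 27.19 μC

Derivation:
Initial: C1(2μF, Q=16μC, V=8.00V), C2(6μF, Q=14μC, V=2.33V), C3(1μF, Q=14μC, V=14.00V), C4(5μF, Q=16μC, V=3.20V), C5(6μF, Q=19μC, V=3.17V)
Op 1: CLOSE 5-2: Q_total=33.00, C_total=12.00, V=2.75; Q5=16.50, Q2=16.50; dissipated=1.042
Op 2: GROUND 5: Q5=0; energy lost=22.688
Op 3: CLOSE 4-2: Q_total=32.50, C_total=11.00, V=2.95; Q4=14.77, Q2=17.73; dissipated=0.276
Op 4: CLOSE 3-2: Q_total=31.73, C_total=7.00, V=4.53; Q3=4.53, Q2=27.19; dissipated=52.287
Final charges: Q1=16.00, Q2=27.19, Q3=4.53, Q4=14.77, Q5=0.00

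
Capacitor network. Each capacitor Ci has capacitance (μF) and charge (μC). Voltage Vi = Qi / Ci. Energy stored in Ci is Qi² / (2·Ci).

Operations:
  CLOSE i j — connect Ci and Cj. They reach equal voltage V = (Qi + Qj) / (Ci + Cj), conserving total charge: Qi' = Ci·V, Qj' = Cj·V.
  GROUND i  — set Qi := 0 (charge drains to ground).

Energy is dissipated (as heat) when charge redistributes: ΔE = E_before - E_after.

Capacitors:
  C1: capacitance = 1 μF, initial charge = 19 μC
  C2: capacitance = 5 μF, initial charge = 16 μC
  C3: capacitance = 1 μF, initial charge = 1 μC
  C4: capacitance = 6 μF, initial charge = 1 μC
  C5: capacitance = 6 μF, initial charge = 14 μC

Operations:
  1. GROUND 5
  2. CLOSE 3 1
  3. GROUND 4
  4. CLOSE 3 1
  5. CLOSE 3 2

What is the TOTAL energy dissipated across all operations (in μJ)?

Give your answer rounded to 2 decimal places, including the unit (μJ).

Answer: 116.68 μJ

Derivation:
Initial: C1(1μF, Q=19μC, V=19.00V), C2(5μF, Q=16μC, V=3.20V), C3(1μF, Q=1μC, V=1.00V), C4(6μF, Q=1μC, V=0.17V), C5(6μF, Q=14μC, V=2.33V)
Op 1: GROUND 5: Q5=0; energy lost=16.333
Op 2: CLOSE 3-1: Q_total=20.00, C_total=2.00, V=10.00; Q3=10.00, Q1=10.00; dissipated=81.000
Op 3: GROUND 4: Q4=0; energy lost=0.083
Op 4: CLOSE 3-1: Q_total=20.00, C_total=2.00, V=10.00; Q3=10.00, Q1=10.00; dissipated=0.000
Op 5: CLOSE 3-2: Q_total=26.00, C_total=6.00, V=4.33; Q3=4.33, Q2=21.67; dissipated=19.267
Total dissipated: 116.683 μJ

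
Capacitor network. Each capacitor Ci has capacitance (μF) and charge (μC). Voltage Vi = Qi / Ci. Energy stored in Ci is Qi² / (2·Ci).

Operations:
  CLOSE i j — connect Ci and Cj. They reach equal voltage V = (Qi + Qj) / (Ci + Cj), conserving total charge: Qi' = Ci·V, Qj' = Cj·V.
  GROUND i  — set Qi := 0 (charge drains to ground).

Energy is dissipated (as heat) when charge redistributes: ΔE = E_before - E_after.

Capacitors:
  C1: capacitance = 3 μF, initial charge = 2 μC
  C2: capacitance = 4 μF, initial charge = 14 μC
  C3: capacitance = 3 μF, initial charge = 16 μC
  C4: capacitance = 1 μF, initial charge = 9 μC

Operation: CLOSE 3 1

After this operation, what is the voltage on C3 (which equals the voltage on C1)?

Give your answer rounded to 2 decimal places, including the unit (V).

Initial: C1(3μF, Q=2μC, V=0.67V), C2(4μF, Q=14μC, V=3.50V), C3(3μF, Q=16μC, V=5.33V), C4(1μF, Q=9μC, V=9.00V)
Op 1: CLOSE 3-1: Q_total=18.00, C_total=6.00, V=3.00; Q3=9.00, Q1=9.00; dissipated=16.333

Answer: 3.00 V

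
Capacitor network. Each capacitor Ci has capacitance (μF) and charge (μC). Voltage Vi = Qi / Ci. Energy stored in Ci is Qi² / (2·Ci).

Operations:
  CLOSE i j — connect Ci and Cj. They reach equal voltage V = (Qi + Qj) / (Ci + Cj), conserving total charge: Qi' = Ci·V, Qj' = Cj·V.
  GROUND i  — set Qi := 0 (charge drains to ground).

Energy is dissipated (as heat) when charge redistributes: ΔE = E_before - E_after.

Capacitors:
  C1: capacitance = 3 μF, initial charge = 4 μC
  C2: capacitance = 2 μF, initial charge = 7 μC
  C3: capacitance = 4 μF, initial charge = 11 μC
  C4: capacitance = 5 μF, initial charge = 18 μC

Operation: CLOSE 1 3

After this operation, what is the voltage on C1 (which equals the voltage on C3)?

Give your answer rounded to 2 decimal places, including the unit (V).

Answer: 2.14 V

Derivation:
Initial: C1(3μF, Q=4μC, V=1.33V), C2(2μF, Q=7μC, V=3.50V), C3(4μF, Q=11μC, V=2.75V), C4(5μF, Q=18μC, V=3.60V)
Op 1: CLOSE 1-3: Q_total=15.00, C_total=7.00, V=2.14; Q1=6.43, Q3=8.57; dissipated=1.720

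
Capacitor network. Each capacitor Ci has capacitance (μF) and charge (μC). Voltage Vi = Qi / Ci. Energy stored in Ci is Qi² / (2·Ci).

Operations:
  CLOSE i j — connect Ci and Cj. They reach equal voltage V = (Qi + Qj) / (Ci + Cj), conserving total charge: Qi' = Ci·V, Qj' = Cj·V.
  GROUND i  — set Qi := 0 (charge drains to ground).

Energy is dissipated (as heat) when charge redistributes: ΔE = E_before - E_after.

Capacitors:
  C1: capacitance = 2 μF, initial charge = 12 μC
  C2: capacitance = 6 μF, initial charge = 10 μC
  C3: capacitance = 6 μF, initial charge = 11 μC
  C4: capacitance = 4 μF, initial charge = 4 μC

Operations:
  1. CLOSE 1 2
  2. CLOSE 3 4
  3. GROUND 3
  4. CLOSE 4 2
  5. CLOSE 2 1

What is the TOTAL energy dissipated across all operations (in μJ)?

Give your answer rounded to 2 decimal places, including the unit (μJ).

Answer: 23.73 μJ

Derivation:
Initial: C1(2μF, Q=12μC, V=6.00V), C2(6μF, Q=10μC, V=1.67V), C3(6μF, Q=11μC, V=1.83V), C4(4μF, Q=4μC, V=1.00V)
Op 1: CLOSE 1-2: Q_total=22.00, C_total=8.00, V=2.75; Q1=5.50, Q2=16.50; dissipated=14.083
Op 2: CLOSE 3-4: Q_total=15.00, C_total=10.00, V=1.50; Q3=9.00, Q4=6.00; dissipated=0.833
Op 3: GROUND 3: Q3=0; energy lost=6.750
Op 4: CLOSE 4-2: Q_total=22.50, C_total=10.00, V=2.25; Q4=9.00, Q2=13.50; dissipated=1.875
Op 5: CLOSE 2-1: Q_total=19.00, C_total=8.00, V=2.38; Q2=14.25, Q1=4.75; dissipated=0.188
Total dissipated: 23.729 μJ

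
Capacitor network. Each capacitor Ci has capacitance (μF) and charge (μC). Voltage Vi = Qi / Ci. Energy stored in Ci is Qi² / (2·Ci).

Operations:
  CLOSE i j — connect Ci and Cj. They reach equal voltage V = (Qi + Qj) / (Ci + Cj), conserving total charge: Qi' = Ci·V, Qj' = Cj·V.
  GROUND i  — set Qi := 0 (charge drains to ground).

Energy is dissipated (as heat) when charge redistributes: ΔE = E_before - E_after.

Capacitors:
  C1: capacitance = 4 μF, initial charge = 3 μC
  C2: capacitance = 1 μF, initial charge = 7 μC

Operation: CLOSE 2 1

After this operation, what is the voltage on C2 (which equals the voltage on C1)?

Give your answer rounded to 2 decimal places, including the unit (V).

Answer: 2.00 V

Derivation:
Initial: C1(4μF, Q=3μC, V=0.75V), C2(1μF, Q=7μC, V=7.00V)
Op 1: CLOSE 2-1: Q_total=10.00, C_total=5.00, V=2.00; Q2=2.00, Q1=8.00; dissipated=15.625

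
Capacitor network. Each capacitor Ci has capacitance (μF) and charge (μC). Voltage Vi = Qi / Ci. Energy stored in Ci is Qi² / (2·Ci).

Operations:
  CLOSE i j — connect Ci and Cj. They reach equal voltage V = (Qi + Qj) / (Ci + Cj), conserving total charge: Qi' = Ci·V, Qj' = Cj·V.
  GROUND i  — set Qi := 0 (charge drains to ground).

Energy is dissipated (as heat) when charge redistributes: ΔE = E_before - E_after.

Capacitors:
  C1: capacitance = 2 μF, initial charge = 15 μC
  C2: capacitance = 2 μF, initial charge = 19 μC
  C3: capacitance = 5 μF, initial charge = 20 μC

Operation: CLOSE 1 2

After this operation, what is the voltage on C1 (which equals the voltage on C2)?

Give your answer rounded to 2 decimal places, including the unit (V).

Initial: C1(2μF, Q=15μC, V=7.50V), C2(2μF, Q=19μC, V=9.50V), C3(5μF, Q=20μC, V=4.00V)
Op 1: CLOSE 1-2: Q_total=34.00, C_total=4.00, V=8.50; Q1=17.00, Q2=17.00; dissipated=2.000

Answer: 8.50 V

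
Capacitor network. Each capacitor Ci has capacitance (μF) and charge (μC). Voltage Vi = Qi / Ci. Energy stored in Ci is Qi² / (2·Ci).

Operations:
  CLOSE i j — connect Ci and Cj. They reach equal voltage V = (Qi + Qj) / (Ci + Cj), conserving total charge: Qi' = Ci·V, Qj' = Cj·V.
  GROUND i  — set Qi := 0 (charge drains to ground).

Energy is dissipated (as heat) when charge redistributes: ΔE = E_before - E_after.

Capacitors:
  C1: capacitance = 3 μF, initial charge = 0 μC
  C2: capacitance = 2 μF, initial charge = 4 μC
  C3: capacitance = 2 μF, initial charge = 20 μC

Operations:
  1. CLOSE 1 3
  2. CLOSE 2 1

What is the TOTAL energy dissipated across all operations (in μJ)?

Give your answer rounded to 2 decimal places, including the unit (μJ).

Answer: 62.40 μJ

Derivation:
Initial: C1(3μF, Q=0μC, V=0.00V), C2(2μF, Q=4μC, V=2.00V), C3(2μF, Q=20μC, V=10.00V)
Op 1: CLOSE 1-3: Q_total=20.00, C_total=5.00, V=4.00; Q1=12.00, Q3=8.00; dissipated=60.000
Op 2: CLOSE 2-1: Q_total=16.00, C_total=5.00, V=3.20; Q2=6.40, Q1=9.60; dissipated=2.400
Total dissipated: 62.400 μJ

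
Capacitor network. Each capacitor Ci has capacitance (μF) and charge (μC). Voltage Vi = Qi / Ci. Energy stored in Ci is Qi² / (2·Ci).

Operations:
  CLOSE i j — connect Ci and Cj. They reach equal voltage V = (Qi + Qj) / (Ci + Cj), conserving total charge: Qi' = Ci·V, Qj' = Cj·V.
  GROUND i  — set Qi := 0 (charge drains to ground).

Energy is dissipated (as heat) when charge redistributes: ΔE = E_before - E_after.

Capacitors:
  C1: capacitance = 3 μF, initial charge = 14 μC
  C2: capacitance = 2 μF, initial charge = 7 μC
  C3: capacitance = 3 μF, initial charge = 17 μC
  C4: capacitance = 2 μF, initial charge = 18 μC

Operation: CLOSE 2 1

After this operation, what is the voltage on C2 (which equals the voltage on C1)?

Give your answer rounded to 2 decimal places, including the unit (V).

Answer: 4.20 V

Derivation:
Initial: C1(3μF, Q=14μC, V=4.67V), C2(2μF, Q=7μC, V=3.50V), C3(3μF, Q=17μC, V=5.67V), C4(2μF, Q=18μC, V=9.00V)
Op 1: CLOSE 2-1: Q_total=21.00, C_total=5.00, V=4.20; Q2=8.40, Q1=12.60; dissipated=0.817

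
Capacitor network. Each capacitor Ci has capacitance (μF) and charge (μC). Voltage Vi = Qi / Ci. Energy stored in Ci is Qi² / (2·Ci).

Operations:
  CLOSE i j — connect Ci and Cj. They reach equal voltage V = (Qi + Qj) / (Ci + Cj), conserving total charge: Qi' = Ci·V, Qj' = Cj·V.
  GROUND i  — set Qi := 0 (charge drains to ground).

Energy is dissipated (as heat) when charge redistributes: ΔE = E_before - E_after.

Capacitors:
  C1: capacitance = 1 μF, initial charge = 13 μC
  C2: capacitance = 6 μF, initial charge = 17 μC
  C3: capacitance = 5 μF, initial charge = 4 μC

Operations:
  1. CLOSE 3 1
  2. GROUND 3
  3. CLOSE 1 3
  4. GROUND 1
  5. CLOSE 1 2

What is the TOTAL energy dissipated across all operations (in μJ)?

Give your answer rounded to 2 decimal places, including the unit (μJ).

Answer: 88.98 μJ

Derivation:
Initial: C1(1μF, Q=13μC, V=13.00V), C2(6μF, Q=17μC, V=2.83V), C3(5μF, Q=4μC, V=0.80V)
Op 1: CLOSE 3-1: Q_total=17.00, C_total=6.00, V=2.83; Q3=14.17, Q1=2.83; dissipated=62.017
Op 2: GROUND 3: Q3=0; energy lost=20.069
Op 3: CLOSE 1-3: Q_total=2.83, C_total=6.00, V=0.47; Q1=0.47, Q3=2.36; dissipated=3.345
Op 4: GROUND 1: Q1=0; energy lost=0.111
Op 5: CLOSE 1-2: Q_total=17.00, C_total=7.00, V=2.43; Q1=2.43, Q2=14.57; dissipated=3.440
Total dissipated: 88.983 μJ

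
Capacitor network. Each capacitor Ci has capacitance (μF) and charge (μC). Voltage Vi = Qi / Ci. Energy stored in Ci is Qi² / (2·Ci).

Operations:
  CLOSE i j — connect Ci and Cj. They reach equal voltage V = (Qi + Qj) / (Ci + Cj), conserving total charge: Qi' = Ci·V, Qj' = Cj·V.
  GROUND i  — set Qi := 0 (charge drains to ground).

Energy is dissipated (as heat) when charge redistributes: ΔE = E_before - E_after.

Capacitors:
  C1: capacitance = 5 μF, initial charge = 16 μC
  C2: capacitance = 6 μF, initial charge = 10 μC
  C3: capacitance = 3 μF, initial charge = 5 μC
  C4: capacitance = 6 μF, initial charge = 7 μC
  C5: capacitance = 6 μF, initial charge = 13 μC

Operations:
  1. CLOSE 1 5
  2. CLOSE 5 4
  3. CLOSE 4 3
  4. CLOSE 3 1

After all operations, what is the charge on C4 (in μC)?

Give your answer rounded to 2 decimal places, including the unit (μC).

Initial: C1(5μF, Q=16μC, V=3.20V), C2(6μF, Q=10μC, V=1.67V), C3(3μF, Q=5μC, V=1.67V), C4(6μF, Q=7μC, V=1.17V), C5(6μF, Q=13μC, V=2.17V)
Op 1: CLOSE 1-5: Q_total=29.00, C_total=11.00, V=2.64; Q1=13.18, Q5=15.82; dissipated=1.456
Op 2: CLOSE 5-4: Q_total=22.82, C_total=12.00, V=1.90; Q5=11.41, Q4=11.41; dissipated=3.240
Op 3: CLOSE 4-3: Q_total=16.41, C_total=9.00, V=1.82; Q4=10.94, Q3=5.47; dissipated=0.055
Op 4: CLOSE 3-1: Q_total=18.65, C_total=8.00, V=2.33; Q3=6.99, Q1=11.66; dissipated=0.620
Final charges: Q1=11.66, Q2=10.00, Q3=6.99, Q4=10.94, Q5=11.41

Answer: 10.94 μC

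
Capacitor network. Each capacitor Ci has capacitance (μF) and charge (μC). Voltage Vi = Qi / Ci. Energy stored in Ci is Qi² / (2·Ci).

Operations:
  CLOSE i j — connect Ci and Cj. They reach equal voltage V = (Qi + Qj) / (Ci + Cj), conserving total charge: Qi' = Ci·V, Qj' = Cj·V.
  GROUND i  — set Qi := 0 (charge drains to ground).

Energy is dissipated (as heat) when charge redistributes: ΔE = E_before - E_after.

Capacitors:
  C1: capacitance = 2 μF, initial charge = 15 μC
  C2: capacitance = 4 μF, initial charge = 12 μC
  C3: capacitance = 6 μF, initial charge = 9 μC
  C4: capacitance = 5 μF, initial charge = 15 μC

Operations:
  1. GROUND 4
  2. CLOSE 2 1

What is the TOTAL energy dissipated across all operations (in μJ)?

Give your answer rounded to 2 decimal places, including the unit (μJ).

Answer: 36.00 μJ

Derivation:
Initial: C1(2μF, Q=15μC, V=7.50V), C2(4μF, Q=12μC, V=3.00V), C3(6μF, Q=9μC, V=1.50V), C4(5μF, Q=15μC, V=3.00V)
Op 1: GROUND 4: Q4=0; energy lost=22.500
Op 2: CLOSE 2-1: Q_total=27.00, C_total=6.00, V=4.50; Q2=18.00, Q1=9.00; dissipated=13.500
Total dissipated: 36.000 μJ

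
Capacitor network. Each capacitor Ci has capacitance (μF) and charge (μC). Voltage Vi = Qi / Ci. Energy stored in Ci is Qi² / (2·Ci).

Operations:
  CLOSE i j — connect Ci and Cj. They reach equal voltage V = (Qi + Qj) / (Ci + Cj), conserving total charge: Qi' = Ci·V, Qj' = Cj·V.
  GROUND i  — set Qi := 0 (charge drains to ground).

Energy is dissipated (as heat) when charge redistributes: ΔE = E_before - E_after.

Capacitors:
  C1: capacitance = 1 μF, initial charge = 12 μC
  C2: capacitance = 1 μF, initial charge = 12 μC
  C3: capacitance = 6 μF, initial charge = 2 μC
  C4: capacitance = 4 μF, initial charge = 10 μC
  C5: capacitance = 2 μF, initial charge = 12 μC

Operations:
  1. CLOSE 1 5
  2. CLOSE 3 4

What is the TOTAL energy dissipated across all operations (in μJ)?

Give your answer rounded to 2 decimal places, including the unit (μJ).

Answer: 17.63 μJ

Derivation:
Initial: C1(1μF, Q=12μC, V=12.00V), C2(1μF, Q=12μC, V=12.00V), C3(6μF, Q=2μC, V=0.33V), C4(4μF, Q=10μC, V=2.50V), C5(2μF, Q=12μC, V=6.00V)
Op 1: CLOSE 1-5: Q_total=24.00, C_total=3.00, V=8.00; Q1=8.00, Q5=16.00; dissipated=12.000
Op 2: CLOSE 3-4: Q_total=12.00, C_total=10.00, V=1.20; Q3=7.20, Q4=4.80; dissipated=5.633
Total dissipated: 17.633 μJ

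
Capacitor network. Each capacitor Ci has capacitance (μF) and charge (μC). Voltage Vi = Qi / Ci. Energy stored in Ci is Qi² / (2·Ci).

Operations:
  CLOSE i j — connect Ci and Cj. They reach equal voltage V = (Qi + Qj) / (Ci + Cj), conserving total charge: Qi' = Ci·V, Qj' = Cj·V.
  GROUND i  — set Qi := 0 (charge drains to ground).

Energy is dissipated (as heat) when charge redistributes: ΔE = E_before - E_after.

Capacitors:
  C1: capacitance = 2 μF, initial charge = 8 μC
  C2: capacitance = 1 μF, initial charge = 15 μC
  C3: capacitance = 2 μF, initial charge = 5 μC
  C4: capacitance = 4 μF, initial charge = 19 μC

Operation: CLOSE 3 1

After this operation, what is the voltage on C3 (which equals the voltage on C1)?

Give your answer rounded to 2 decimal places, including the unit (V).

Answer: 3.25 V

Derivation:
Initial: C1(2μF, Q=8μC, V=4.00V), C2(1μF, Q=15μC, V=15.00V), C3(2μF, Q=5μC, V=2.50V), C4(4μF, Q=19μC, V=4.75V)
Op 1: CLOSE 3-1: Q_total=13.00, C_total=4.00, V=3.25; Q3=6.50, Q1=6.50; dissipated=1.125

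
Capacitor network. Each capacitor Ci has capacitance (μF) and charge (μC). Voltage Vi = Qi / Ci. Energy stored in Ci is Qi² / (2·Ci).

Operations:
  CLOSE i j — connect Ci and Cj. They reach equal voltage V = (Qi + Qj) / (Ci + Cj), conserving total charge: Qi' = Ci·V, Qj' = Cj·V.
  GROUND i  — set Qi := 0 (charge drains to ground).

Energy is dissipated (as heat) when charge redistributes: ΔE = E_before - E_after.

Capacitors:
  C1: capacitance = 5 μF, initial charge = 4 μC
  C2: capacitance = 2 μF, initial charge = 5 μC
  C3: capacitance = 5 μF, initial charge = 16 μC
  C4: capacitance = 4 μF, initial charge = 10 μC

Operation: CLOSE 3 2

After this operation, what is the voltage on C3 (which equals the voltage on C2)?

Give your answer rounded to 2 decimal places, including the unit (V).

Answer: 3.00 V

Derivation:
Initial: C1(5μF, Q=4μC, V=0.80V), C2(2μF, Q=5μC, V=2.50V), C3(5μF, Q=16μC, V=3.20V), C4(4μF, Q=10μC, V=2.50V)
Op 1: CLOSE 3-2: Q_total=21.00, C_total=7.00, V=3.00; Q3=15.00, Q2=6.00; dissipated=0.350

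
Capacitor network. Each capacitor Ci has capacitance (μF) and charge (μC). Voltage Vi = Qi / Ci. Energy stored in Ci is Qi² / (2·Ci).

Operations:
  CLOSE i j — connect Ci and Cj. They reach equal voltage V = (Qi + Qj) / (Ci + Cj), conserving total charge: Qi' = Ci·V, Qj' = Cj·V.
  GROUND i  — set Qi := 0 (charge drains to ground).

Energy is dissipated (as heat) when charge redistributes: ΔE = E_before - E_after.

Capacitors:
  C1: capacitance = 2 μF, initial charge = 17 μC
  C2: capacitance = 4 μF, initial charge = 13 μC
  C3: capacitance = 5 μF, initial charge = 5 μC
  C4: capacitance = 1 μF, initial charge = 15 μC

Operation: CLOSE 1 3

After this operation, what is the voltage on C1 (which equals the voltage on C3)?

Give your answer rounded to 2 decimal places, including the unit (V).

Answer: 3.14 V

Derivation:
Initial: C1(2μF, Q=17μC, V=8.50V), C2(4μF, Q=13μC, V=3.25V), C3(5μF, Q=5μC, V=1.00V), C4(1μF, Q=15μC, V=15.00V)
Op 1: CLOSE 1-3: Q_total=22.00, C_total=7.00, V=3.14; Q1=6.29, Q3=15.71; dissipated=40.179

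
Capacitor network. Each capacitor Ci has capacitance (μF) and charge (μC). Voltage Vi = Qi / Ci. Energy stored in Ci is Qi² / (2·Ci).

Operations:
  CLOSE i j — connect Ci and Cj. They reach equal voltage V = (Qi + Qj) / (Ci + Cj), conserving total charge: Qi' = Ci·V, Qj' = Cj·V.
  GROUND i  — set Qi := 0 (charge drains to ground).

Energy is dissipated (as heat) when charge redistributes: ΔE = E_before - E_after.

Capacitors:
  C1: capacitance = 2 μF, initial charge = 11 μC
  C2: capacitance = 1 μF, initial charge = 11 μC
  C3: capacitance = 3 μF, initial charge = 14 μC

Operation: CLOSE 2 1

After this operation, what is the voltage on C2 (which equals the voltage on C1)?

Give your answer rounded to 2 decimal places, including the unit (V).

Answer: 7.33 V

Derivation:
Initial: C1(2μF, Q=11μC, V=5.50V), C2(1μF, Q=11μC, V=11.00V), C3(3μF, Q=14μC, V=4.67V)
Op 1: CLOSE 2-1: Q_total=22.00, C_total=3.00, V=7.33; Q2=7.33, Q1=14.67; dissipated=10.083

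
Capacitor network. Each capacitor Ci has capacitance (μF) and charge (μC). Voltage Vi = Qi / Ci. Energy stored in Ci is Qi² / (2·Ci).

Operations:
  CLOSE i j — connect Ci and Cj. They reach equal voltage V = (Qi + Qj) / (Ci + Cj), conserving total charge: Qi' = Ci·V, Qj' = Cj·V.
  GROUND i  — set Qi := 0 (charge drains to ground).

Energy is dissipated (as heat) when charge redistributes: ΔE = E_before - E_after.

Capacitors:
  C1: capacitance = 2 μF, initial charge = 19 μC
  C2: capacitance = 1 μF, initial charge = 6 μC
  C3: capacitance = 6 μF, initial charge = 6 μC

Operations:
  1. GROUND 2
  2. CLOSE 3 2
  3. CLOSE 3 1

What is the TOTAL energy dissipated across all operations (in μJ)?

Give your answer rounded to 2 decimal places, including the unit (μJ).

Initial: C1(2μF, Q=19μC, V=9.50V), C2(1μF, Q=6μC, V=6.00V), C3(6μF, Q=6μC, V=1.00V)
Op 1: GROUND 2: Q2=0; energy lost=18.000
Op 2: CLOSE 3-2: Q_total=6.00, C_total=7.00, V=0.86; Q3=5.14, Q2=0.86; dissipated=0.429
Op 3: CLOSE 3-1: Q_total=24.14, C_total=8.00, V=3.02; Q3=18.11, Q1=6.04; dissipated=56.024
Total dissipated: 74.453 μJ

Answer: 74.45 μJ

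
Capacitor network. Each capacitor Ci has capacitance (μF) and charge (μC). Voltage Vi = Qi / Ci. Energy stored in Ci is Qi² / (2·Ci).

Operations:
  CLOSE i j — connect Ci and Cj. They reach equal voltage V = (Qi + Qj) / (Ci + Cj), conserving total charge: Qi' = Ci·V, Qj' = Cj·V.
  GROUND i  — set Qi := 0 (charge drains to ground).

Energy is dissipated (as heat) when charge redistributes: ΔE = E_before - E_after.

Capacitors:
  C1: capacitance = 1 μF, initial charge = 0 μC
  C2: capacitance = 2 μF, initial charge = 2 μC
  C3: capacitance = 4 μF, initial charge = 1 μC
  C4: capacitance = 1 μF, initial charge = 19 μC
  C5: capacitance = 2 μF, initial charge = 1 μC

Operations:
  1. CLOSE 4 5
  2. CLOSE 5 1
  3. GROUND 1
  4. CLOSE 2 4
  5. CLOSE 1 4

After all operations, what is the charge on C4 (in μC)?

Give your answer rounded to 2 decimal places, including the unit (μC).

Answer: 1.44 μC

Derivation:
Initial: C1(1μF, Q=0μC, V=0.00V), C2(2μF, Q=2μC, V=1.00V), C3(4μF, Q=1μC, V=0.25V), C4(1μF, Q=19μC, V=19.00V), C5(2μF, Q=1μC, V=0.50V)
Op 1: CLOSE 4-5: Q_total=20.00, C_total=3.00, V=6.67; Q4=6.67, Q5=13.33; dissipated=114.083
Op 2: CLOSE 5-1: Q_total=13.33, C_total=3.00, V=4.44; Q5=8.89, Q1=4.44; dissipated=14.815
Op 3: GROUND 1: Q1=0; energy lost=9.877
Op 4: CLOSE 2-4: Q_total=8.67, C_total=3.00, V=2.89; Q2=5.78, Q4=2.89; dissipated=10.704
Op 5: CLOSE 1-4: Q_total=2.89, C_total=2.00, V=1.44; Q1=1.44, Q4=1.44; dissipated=2.086
Final charges: Q1=1.44, Q2=5.78, Q3=1.00, Q4=1.44, Q5=8.89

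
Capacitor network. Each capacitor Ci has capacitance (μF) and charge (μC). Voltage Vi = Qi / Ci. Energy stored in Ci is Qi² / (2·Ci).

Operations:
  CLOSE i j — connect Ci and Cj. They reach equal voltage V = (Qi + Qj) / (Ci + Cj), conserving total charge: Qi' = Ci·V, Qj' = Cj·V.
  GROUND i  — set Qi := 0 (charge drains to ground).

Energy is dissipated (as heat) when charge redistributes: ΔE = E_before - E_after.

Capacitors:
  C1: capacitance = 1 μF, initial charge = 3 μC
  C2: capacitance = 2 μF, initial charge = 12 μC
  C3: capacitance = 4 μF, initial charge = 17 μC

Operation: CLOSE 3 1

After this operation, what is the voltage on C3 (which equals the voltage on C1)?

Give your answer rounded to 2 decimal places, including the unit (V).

Initial: C1(1μF, Q=3μC, V=3.00V), C2(2μF, Q=12μC, V=6.00V), C3(4μF, Q=17μC, V=4.25V)
Op 1: CLOSE 3-1: Q_total=20.00, C_total=5.00, V=4.00; Q3=16.00, Q1=4.00; dissipated=0.625

Answer: 4.00 V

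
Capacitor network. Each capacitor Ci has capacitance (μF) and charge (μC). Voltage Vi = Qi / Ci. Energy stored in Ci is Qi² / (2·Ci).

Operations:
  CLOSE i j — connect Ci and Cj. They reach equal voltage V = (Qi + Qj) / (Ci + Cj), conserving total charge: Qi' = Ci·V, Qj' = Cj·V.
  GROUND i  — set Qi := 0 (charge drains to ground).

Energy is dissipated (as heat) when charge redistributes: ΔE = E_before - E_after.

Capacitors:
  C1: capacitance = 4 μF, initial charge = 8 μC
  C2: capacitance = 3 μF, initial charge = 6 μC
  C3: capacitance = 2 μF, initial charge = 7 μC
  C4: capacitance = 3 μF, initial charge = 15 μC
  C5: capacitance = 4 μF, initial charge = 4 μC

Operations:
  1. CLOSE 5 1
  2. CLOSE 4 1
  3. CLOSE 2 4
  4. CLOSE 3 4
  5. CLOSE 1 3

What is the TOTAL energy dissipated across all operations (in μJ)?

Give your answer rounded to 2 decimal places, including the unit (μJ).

Answer: 12.86 μJ

Derivation:
Initial: C1(4μF, Q=8μC, V=2.00V), C2(3μF, Q=6μC, V=2.00V), C3(2μF, Q=7μC, V=3.50V), C4(3μF, Q=15μC, V=5.00V), C5(4μF, Q=4μC, V=1.00V)
Op 1: CLOSE 5-1: Q_total=12.00, C_total=8.00, V=1.50; Q5=6.00, Q1=6.00; dissipated=1.000
Op 2: CLOSE 4-1: Q_total=21.00, C_total=7.00, V=3.00; Q4=9.00, Q1=12.00; dissipated=10.500
Op 3: CLOSE 2-4: Q_total=15.00, C_total=6.00, V=2.50; Q2=7.50, Q4=7.50; dissipated=0.750
Op 4: CLOSE 3-4: Q_total=14.50, C_total=5.00, V=2.90; Q3=5.80, Q4=8.70; dissipated=0.600
Op 5: CLOSE 1-3: Q_total=17.80, C_total=6.00, V=2.97; Q1=11.87, Q3=5.93; dissipated=0.007
Total dissipated: 12.857 μJ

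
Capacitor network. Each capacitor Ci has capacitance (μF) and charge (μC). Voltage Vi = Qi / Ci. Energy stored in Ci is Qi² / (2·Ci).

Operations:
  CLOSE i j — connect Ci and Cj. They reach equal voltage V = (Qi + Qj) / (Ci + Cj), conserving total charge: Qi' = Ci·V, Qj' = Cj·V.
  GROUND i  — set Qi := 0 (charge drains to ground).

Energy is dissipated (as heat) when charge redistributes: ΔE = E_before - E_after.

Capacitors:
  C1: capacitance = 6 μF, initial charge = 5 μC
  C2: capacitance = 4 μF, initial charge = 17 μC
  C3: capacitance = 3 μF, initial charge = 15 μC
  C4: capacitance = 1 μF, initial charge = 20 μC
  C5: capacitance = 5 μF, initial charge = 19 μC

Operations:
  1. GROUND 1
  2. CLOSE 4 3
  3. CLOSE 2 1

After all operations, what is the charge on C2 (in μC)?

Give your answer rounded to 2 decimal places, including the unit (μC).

Initial: C1(6μF, Q=5μC, V=0.83V), C2(4μF, Q=17μC, V=4.25V), C3(3μF, Q=15μC, V=5.00V), C4(1μF, Q=20μC, V=20.00V), C5(5μF, Q=19μC, V=3.80V)
Op 1: GROUND 1: Q1=0; energy lost=2.083
Op 2: CLOSE 4-3: Q_total=35.00, C_total=4.00, V=8.75; Q4=8.75, Q3=26.25; dissipated=84.375
Op 3: CLOSE 2-1: Q_total=17.00, C_total=10.00, V=1.70; Q2=6.80, Q1=10.20; dissipated=21.675
Final charges: Q1=10.20, Q2=6.80, Q3=26.25, Q4=8.75, Q5=19.00

Answer: 6.80 μC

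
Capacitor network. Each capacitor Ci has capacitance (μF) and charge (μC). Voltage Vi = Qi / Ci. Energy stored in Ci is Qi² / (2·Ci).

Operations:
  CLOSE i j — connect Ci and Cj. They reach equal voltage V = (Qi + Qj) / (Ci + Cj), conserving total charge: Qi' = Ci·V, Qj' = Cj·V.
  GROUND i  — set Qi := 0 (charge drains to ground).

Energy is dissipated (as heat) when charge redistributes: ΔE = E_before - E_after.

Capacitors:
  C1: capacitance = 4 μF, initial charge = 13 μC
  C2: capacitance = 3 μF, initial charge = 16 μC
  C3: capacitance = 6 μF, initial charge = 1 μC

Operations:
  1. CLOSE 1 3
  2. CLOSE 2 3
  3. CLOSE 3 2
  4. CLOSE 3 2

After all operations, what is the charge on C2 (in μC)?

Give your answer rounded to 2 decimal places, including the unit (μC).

Initial: C1(4μF, Q=13μC, V=3.25V), C2(3μF, Q=16μC, V=5.33V), C3(6μF, Q=1μC, V=0.17V)
Op 1: CLOSE 1-3: Q_total=14.00, C_total=10.00, V=1.40; Q1=5.60, Q3=8.40; dissipated=11.408
Op 2: CLOSE 2-3: Q_total=24.40, C_total=9.00, V=2.71; Q2=8.13, Q3=16.27; dissipated=15.471
Op 3: CLOSE 3-2: Q_total=24.40, C_total=9.00, V=2.71; Q3=16.27, Q2=8.13; dissipated=0.000
Op 4: CLOSE 3-2: Q_total=24.40, C_total=9.00, V=2.71; Q3=16.27, Q2=8.13; dissipated=0.000
Final charges: Q1=5.60, Q2=8.13, Q3=16.27

Answer: 8.13 μC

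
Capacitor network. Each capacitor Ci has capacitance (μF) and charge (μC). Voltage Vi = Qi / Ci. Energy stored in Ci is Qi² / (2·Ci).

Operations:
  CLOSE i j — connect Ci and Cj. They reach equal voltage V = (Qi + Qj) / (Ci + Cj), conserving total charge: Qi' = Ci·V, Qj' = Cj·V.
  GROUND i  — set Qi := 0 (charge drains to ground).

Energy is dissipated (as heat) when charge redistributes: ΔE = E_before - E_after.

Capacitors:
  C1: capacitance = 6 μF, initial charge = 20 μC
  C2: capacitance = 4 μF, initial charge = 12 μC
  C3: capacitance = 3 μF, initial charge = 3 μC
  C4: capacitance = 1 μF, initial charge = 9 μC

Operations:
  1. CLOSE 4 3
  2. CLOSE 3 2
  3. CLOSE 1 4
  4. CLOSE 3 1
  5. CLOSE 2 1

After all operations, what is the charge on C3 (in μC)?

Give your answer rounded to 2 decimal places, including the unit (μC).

Answer: 9.57 μC

Derivation:
Initial: C1(6μF, Q=20μC, V=3.33V), C2(4μF, Q=12μC, V=3.00V), C3(3μF, Q=3μC, V=1.00V), C4(1μF, Q=9μC, V=9.00V)
Op 1: CLOSE 4-3: Q_total=12.00, C_total=4.00, V=3.00; Q4=3.00, Q3=9.00; dissipated=24.000
Op 2: CLOSE 3-2: Q_total=21.00, C_total=7.00, V=3.00; Q3=9.00, Q2=12.00; dissipated=0.000
Op 3: CLOSE 1-4: Q_total=23.00, C_total=7.00, V=3.29; Q1=19.71, Q4=3.29; dissipated=0.048
Op 4: CLOSE 3-1: Q_total=28.71, C_total=9.00, V=3.19; Q3=9.57, Q1=19.14; dissipated=0.082
Op 5: CLOSE 2-1: Q_total=31.14, C_total=10.00, V=3.11; Q2=12.46, Q1=18.69; dissipated=0.044
Final charges: Q1=18.69, Q2=12.46, Q3=9.57, Q4=3.29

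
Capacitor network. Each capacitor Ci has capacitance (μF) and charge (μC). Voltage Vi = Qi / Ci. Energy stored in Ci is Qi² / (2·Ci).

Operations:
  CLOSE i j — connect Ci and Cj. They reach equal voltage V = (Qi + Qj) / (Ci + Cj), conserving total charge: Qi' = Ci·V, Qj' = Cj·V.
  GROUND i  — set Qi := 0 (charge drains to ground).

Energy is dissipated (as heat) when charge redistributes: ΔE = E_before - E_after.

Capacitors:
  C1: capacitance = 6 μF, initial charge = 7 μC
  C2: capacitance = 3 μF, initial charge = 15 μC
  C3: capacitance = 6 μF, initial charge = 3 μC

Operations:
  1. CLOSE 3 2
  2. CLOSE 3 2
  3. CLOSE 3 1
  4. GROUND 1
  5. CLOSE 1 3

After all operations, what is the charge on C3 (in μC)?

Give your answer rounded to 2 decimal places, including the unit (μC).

Initial: C1(6μF, Q=7μC, V=1.17V), C2(3μF, Q=15μC, V=5.00V), C3(6μF, Q=3μC, V=0.50V)
Op 1: CLOSE 3-2: Q_total=18.00, C_total=9.00, V=2.00; Q3=12.00, Q2=6.00; dissipated=20.250
Op 2: CLOSE 3-2: Q_total=18.00, C_total=9.00, V=2.00; Q3=12.00, Q2=6.00; dissipated=0.000
Op 3: CLOSE 3-1: Q_total=19.00, C_total=12.00, V=1.58; Q3=9.50, Q1=9.50; dissipated=1.042
Op 4: GROUND 1: Q1=0; energy lost=7.521
Op 5: CLOSE 1-3: Q_total=9.50, C_total=12.00, V=0.79; Q1=4.75, Q3=4.75; dissipated=3.760
Final charges: Q1=4.75, Q2=6.00, Q3=4.75

Answer: 4.75 μC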